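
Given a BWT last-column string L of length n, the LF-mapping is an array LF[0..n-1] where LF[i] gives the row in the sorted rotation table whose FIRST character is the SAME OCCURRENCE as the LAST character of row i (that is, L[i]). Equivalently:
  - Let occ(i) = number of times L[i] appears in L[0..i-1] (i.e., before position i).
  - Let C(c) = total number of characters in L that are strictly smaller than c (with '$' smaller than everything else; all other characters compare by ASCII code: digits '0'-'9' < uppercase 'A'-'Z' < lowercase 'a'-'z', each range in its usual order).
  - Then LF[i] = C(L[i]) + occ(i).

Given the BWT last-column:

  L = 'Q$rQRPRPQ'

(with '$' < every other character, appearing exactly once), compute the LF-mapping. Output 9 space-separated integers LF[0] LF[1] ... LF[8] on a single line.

Answer: 3 0 8 4 6 1 7 2 5

Derivation:
Char counts: '$':1, 'P':2, 'Q':3, 'R':2, 'r':1
C (first-col start): C('$')=0, C('P')=1, C('Q')=3, C('R')=6, C('r')=8
L[0]='Q': occ=0, LF[0]=C('Q')+0=3+0=3
L[1]='$': occ=0, LF[1]=C('$')+0=0+0=0
L[2]='r': occ=0, LF[2]=C('r')+0=8+0=8
L[3]='Q': occ=1, LF[3]=C('Q')+1=3+1=4
L[4]='R': occ=0, LF[4]=C('R')+0=6+0=6
L[5]='P': occ=0, LF[5]=C('P')+0=1+0=1
L[6]='R': occ=1, LF[6]=C('R')+1=6+1=7
L[7]='P': occ=1, LF[7]=C('P')+1=1+1=2
L[8]='Q': occ=2, LF[8]=C('Q')+2=3+2=5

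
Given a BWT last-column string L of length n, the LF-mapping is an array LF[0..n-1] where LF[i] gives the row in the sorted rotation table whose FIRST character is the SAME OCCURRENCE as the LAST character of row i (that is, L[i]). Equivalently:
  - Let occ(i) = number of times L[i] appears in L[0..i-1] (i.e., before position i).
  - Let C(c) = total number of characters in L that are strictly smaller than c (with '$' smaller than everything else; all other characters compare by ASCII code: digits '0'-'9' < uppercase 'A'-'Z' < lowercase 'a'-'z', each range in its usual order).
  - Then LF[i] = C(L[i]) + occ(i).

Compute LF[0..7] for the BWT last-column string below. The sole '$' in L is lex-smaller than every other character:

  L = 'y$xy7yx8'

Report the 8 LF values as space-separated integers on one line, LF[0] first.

Answer: 5 0 3 6 1 7 4 2

Derivation:
Char counts: '$':1, '7':1, '8':1, 'x':2, 'y':3
C (first-col start): C('$')=0, C('7')=1, C('8')=2, C('x')=3, C('y')=5
L[0]='y': occ=0, LF[0]=C('y')+0=5+0=5
L[1]='$': occ=0, LF[1]=C('$')+0=0+0=0
L[2]='x': occ=0, LF[2]=C('x')+0=3+0=3
L[3]='y': occ=1, LF[3]=C('y')+1=5+1=6
L[4]='7': occ=0, LF[4]=C('7')+0=1+0=1
L[5]='y': occ=2, LF[5]=C('y')+2=5+2=7
L[6]='x': occ=1, LF[6]=C('x')+1=3+1=4
L[7]='8': occ=0, LF[7]=C('8')+0=2+0=2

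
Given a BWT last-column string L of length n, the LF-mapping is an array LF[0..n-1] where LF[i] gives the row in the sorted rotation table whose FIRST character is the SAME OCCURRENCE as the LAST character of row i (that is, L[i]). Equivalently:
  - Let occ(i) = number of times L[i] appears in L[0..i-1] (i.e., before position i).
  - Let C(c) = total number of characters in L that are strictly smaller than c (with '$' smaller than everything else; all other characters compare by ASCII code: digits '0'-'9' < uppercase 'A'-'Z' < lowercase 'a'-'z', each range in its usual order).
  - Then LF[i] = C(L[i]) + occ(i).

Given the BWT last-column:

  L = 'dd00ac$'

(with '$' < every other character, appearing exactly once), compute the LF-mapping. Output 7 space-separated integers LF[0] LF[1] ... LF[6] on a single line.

Char counts: '$':1, '0':2, 'a':1, 'c':1, 'd':2
C (first-col start): C('$')=0, C('0')=1, C('a')=3, C('c')=4, C('d')=5
L[0]='d': occ=0, LF[0]=C('d')+0=5+0=5
L[1]='d': occ=1, LF[1]=C('d')+1=5+1=6
L[2]='0': occ=0, LF[2]=C('0')+0=1+0=1
L[3]='0': occ=1, LF[3]=C('0')+1=1+1=2
L[4]='a': occ=0, LF[4]=C('a')+0=3+0=3
L[5]='c': occ=0, LF[5]=C('c')+0=4+0=4
L[6]='$': occ=0, LF[6]=C('$')+0=0+0=0

Answer: 5 6 1 2 3 4 0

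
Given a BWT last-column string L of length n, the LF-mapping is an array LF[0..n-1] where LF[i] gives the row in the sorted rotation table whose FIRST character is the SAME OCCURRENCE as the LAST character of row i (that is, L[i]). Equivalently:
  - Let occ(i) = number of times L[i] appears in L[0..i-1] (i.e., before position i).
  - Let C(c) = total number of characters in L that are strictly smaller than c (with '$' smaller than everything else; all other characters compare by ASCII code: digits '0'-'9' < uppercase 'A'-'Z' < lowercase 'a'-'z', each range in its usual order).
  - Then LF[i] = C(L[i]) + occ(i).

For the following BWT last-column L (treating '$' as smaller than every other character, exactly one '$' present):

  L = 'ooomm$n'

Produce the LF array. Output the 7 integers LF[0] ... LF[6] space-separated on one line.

Char counts: '$':1, 'm':2, 'n':1, 'o':3
C (first-col start): C('$')=0, C('m')=1, C('n')=3, C('o')=4
L[0]='o': occ=0, LF[0]=C('o')+0=4+0=4
L[1]='o': occ=1, LF[1]=C('o')+1=4+1=5
L[2]='o': occ=2, LF[2]=C('o')+2=4+2=6
L[3]='m': occ=0, LF[3]=C('m')+0=1+0=1
L[4]='m': occ=1, LF[4]=C('m')+1=1+1=2
L[5]='$': occ=0, LF[5]=C('$')+0=0+0=0
L[6]='n': occ=0, LF[6]=C('n')+0=3+0=3

Answer: 4 5 6 1 2 0 3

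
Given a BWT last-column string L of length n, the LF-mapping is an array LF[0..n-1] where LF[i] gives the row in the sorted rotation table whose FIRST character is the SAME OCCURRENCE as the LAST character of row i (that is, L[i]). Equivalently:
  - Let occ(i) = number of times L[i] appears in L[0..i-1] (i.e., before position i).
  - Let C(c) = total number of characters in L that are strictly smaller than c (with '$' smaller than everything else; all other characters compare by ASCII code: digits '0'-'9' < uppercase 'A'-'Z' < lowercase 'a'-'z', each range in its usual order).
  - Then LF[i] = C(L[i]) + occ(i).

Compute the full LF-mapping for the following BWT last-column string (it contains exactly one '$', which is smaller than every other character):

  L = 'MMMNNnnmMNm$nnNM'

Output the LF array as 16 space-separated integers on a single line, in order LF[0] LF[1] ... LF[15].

Char counts: '$':1, 'M':5, 'N':4, 'm':2, 'n':4
C (first-col start): C('$')=0, C('M')=1, C('N')=6, C('m')=10, C('n')=12
L[0]='M': occ=0, LF[0]=C('M')+0=1+0=1
L[1]='M': occ=1, LF[1]=C('M')+1=1+1=2
L[2]='M': occ=2, LF[2]=C('M')+2=1+2=3
L[3]='N': occ=0, LF[3]=C('N')+0=6+0=6
L[4]='N': occ=1, LF[4]=C('N')+1=6+1=7
L[5]='n': occ=0, LF[5]=C('n')+0=12+0=12
L[6]='n': occ=1, LF[6]=C('n')+1=12+1=13
L[7]='m': occ=0, LF[7]=C('m')+0=10+0=10
L[8]='M': occ=3, LF[8]=C('M')+3=1+3=4
L[9]='N': occ=2, LF[9]=C('N')+2=6+2=8
L[10]='m': occ=1, LF[10]=C('m')+1=10+1=11
L[11]='$': occ=0, LF[11]=C('$')+0=0+0=0
L[12]='n': occ=2, LF[12]=C('n')+2=12+2=14
L[13]='n': occ=3, LF[13]=C('n')+3=12+3=15
L[14]='N': occ=3, LF[14]=C('N')+3=6+3=9
L[15]='M': occ=4, LF[15]=C('M')+4=1+4=5

Answer: 1 2 3 6 7 12 13 10 4 8 11 0 14 15 9 5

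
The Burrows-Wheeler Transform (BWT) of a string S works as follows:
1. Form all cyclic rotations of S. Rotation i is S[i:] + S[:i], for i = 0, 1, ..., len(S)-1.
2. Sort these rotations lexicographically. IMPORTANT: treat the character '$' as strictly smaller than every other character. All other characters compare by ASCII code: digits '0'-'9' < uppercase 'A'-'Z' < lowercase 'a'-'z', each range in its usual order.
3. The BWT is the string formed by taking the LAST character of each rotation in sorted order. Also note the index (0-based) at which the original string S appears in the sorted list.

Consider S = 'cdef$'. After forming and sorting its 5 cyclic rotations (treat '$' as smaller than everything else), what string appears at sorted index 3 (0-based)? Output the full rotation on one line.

All 5 rotations (rotation i = S[i:]+S[:i]):
  rot[0] = cdef$
  rot[1] = def$c
  rot[2] = ef$cd
  rot[3] = f$cde
  rot[4] = $cdef
Sorted (with $ < everything):
  sorted[0] = $cdef
  sorted[1] = cdef$
  sorted[2] = def$c
  sorted[3] = ef$cd
  sorted[4] = f$cde
sorted[3] = ef$cd

Answer: ef$cd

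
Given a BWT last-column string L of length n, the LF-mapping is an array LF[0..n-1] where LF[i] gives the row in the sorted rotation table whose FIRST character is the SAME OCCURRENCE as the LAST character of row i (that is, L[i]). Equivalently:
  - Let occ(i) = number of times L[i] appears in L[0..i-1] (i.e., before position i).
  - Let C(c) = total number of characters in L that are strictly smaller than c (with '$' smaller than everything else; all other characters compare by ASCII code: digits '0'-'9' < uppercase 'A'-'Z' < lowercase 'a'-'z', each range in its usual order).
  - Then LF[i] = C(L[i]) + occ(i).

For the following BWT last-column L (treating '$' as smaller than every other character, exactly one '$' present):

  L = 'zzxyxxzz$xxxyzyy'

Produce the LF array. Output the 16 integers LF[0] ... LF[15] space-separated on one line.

Answer: 11 12 1 7 2 3 13 14 0 4 5 6 8 15 9 10

Derivation:
Char counts: '$':1, 'x':6, 'y':4, 'z':5
C (first-col start): C('$')=0, C('x')=1, C('y')=7, C('z')=11
L[0]='z': occ=0, LF[0]=C('z')+0=11+0=11
L[1]='z': occ=1, LF[1]=C('z')+1=11+1=12
L[2]='x': occ=0, LF[2]=C('x')+0=1+0=1
L[3]='y': occ=0, LF[3]=C('y')+0=7+0=7
L[4]='x': occ=1, LF[4]=C('x')+1=1+1=2
L[5]='x': occ=2, LF[5]=C('x')+2=1+2=3
L[6]='z': occ=2, LF[6]=C('z')+2=11+2=13
L[7]='z': occ=3, LF[7]=C('z')+3=11+3=14
L[8]='$': occ=0, LF[8]=C('$')+0=0+0=0
L[9]='x': occ=3, LF[9]=C('x')+3=1+3=4
L[10]='x': occ=4, LF[10]=C('x')+4=1+4=5
L[11]='x': occ=5, LF[11]=C('x')+5=1+5=6
L[12]='y': occ=1, LF[12]=C('y')+1=7+1=8
L[13]='z': occ=4, LF[13]=C('z')+4=11+4=15
L[14]='y': occ=2, LF[14]=C('y')+2=7+2=9
L[15]='y': occ=3, LF[15]=C('y')+3=7+3=10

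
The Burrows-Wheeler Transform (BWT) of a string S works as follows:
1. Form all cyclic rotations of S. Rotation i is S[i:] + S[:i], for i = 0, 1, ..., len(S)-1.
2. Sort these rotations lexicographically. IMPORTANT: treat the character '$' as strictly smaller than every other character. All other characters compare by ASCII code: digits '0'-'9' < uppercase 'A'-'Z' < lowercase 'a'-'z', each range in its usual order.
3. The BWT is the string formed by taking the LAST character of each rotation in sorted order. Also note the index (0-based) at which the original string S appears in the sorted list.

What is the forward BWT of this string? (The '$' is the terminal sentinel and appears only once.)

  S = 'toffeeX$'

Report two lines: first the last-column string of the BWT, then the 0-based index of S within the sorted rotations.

Answer: Xeeffot$
7

Derivation:
All 8 rotations (rotation i = S[i:]+S[:i]):
  rot[0] = toffeeX$
  rot[1] = offeeX$t
  rot[2] = ffeeX$to
  rot[3] = feeX$tof
  rot[4] = eeX$toff
  rot[5] = eX$toffe
  rot[6] = X$toffee
  rot[7] = $toffeeX
Sorted (with $ < everything):
  sorted[0] = $toffeeX  (last char: 'X')
  sorted[1] = X$toffee  (last char: 'e')
  sorted[2] = eX$toffe  (last char: 'e')
  sorted[3] = eeX$toff  (last char: 'f')
  sorted[4] = feeX$tof  (last char: 'f')
  sorted[5] = ffeeX$to  (last char: 'o')
  sorted[6] = offeeX$t  (last char: 't')
  sorted[7] = toffeeX$  (last char: '$')
Last column: Xeeffot$
Original string S is at sorted index 7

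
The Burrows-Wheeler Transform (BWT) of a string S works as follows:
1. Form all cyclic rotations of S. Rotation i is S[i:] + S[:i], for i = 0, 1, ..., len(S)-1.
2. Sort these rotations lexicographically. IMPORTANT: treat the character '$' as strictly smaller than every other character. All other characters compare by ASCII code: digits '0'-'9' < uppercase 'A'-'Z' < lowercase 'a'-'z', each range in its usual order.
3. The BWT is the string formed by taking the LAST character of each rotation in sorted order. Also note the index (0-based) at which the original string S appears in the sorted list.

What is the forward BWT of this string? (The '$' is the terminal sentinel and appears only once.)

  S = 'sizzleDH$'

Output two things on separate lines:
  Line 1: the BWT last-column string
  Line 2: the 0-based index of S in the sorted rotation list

All 9 rotations (rotation i = S[i:]+S[:i]):
  rot[0] = sizzleDH$
  rot[1] = izzleDH$s
  rot[2] = zzleDH$si
  rot[3] = zleDH$siz
  rot[4] = leDH$sizz
  rot[5] = eDH$sizzl
  rot[6] = DH$sizzle
  rot[7] = H$sizzleD
  rot[8] = $sizzleDH
Sorted (with $ < everything):
  sorted[0] = $sizzleDH  (last char: 'H')
  sorted[1] = DH$sizzle  (last char: 'e')
  sorted[2] = H$sizzleD  (last char: 'D')
  sorted[3] = eDH$sizzl  (last char: 'l')
  sorted[4] = izzleDH$s  (last char: 's')
  sorted[5] = leDH$sizz  (last char: 'z')
  sorted[6] = sizzleDH$  (last char: '$')
  sorted[7] = zleDH$siz  (last char: 'z')
  sorted[8] = zzleDH$si  (last char: 'i')
Last column: HeDlsz$zi
Original string S is at sorted index 6

Answer: HeDlsz$zi
6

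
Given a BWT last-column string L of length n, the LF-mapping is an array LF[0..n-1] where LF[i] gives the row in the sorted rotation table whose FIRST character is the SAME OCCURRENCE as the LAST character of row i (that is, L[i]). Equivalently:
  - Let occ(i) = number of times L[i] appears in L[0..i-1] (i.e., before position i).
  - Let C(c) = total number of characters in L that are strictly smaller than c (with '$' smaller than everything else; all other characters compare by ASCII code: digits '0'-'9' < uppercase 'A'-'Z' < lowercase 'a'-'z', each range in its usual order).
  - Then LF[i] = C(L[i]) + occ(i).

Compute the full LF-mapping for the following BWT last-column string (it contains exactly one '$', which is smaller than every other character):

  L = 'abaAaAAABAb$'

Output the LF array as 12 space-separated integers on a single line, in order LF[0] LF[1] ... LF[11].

Char counts: '$':1, 'A':5, 'B':1, 'a':3, 'b':2
C (first-col start): C('$')=0, C('A')=1, C('B')=6, C('a')=7, C('b')=10
L[0]='a': occ=0, LF[0]=C('a')+0=7+0=7
L[1]='b': occ=0, LF[1]=C('b')+0=10+0=10
L[2]='a': occ=1, LF[2]=C('a')+1=7+1=8
L[3]='A': occ=0, LF[3]=C('A')+0=1+0=1
L[4]='a': occ=2, LF[4]=C('a')+2=7+2=9
L[5]='A': occ=1, LF[5]=C('A')+1=1+1=2
L[6]='A': occ=2, LF[6]=C('A')+2=1+2=3
L[7]='A': occ=3, LF[7]=C('A')+3=1+3=4
L[8]='B': occ=0, LF[8]=C('B')+0=6+0=6
L[9]='A': occ=4, LF[9]=C('A')+4=1+4=5
L[10]='b': occ=1, LF[10]=C('b')+1=10+1=11
L[11]='$': occ=0, LF[11]=C('$')+0=0+0=0

Answer: 7 10 8 1 9 2 3 4 6 5 11 0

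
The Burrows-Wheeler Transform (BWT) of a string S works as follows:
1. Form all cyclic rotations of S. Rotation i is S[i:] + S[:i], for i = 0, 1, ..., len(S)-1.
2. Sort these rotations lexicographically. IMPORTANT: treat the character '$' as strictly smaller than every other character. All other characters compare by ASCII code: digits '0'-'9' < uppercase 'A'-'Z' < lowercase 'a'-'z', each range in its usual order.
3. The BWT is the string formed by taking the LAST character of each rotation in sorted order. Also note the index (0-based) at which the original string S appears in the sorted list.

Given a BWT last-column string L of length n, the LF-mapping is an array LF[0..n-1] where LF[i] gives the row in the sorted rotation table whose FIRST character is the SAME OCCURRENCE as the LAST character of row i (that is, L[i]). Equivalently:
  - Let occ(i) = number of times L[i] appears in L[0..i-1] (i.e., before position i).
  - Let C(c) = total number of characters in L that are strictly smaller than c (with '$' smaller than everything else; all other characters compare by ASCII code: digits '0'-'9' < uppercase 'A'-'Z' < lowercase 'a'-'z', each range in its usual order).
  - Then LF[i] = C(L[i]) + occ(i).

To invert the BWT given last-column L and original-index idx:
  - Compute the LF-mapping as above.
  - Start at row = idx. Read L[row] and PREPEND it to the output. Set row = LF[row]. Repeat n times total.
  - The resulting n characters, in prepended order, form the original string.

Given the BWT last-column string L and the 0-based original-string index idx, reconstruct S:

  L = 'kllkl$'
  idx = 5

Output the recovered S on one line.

Answer: llklk$

Derivation:
LF mapping: 1 3 4 2 5 0
Walk LF starting at row 5, prepending L[row]:
  step 1: row=5, L[5]='$', prepend. Next row=LF[5]=0
  step 2: row=0, L[0]='k', prepend. Next row=LF[0]=1
  step 3: row=1, L[1]='l', prepend. Next row=LF[1]=3
  step 4: row=3, L[3]='k', prepend. Next row=LF[3]=2
  step 5: row=2, L[2]='l', prepend. Next row=LF[2]=4
  step 6: row=4, L[4]='l', prepend. Next row=LF[4]=5
Reversed output: llklk$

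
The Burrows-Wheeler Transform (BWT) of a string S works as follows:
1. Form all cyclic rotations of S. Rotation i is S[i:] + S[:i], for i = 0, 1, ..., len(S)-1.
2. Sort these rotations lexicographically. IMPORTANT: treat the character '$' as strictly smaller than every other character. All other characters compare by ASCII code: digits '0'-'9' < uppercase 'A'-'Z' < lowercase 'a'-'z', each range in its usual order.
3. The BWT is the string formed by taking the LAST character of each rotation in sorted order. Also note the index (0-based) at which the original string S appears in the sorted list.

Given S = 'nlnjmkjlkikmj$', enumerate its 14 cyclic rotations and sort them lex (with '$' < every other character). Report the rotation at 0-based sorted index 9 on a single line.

Answer: lnjmkjlkikmj$n

Derivation:
All 14 rotations (rotation i = S[i:]+S[:i]):
  rot[0] = nlnjmkjlkikmj$
  rot[1] = lnjmkjlkikmj$n
  rot[2] = njmkjlkikmj$nl
  rot[3] = jmkjlkikmj$nln
  rot[4] = mkjlkikmj$nlnj
  rot[5] = kjlkikmj$nlnjm
  rot[6] = jlkikmj$nlnjmk
  rot[7] = lkikmj$nlnjmkj
  rot[8] = kikmj$nlnjmkjl
  rot[9] = ikmj$nlnjmkjlk
  rot[10] = kmj$nlnjmkjlki
  rot[11] = mj$nlnjmkjlkik
  rot[12] = j$nlnjmkjlkikm
  rot[13] = $nlnjmkjlkikmj
Sorted (with $ < everything):
  sorted[0] = $nlnjmkjlkikmj
  sorted[1] = ikmj$nlnjmkjlk
  sorted[2] = j$nlnjmkjlkikm
  sorted[3] = jlkikmj$nlnjmk
  sorted[4] = jmkjlkikmj$nln
  sorted[5] = kikmj$nlnjmkjl
  sorted[6] = kjlkikmj$nlnjm
  sorted[7] = kmj$nlnjmkjlki
  sorted[8] = lkikmj$nlnjmkj
  sorted[9] = lnjmkjlkikmj$n
  sorted[10] = mj$nlnjmkjlkik
  sorted[11] = mkjlkikmj$nlnj
  sorted[12] = njmkjlkikmj$nl
  sorted[13] = nlnjmkjlkikmj$
sorted[9] = lnjmkjlkikmj$n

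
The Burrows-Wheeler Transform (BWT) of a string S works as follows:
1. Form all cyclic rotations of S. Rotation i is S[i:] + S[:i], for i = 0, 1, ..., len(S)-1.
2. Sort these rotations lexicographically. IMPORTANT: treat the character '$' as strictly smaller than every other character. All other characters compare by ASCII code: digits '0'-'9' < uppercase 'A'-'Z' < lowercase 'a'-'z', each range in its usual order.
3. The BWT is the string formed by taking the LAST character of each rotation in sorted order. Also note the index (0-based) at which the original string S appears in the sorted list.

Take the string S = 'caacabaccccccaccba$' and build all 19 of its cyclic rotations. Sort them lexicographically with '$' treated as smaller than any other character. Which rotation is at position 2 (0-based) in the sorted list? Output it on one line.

Answer: aacabaccccccaccba$c

Derivation:
All 19 rotations (rotation i = S[i:]+S[:i]):
  rot[0] = caacabaccccccaccba$
  rot[1] = aacabaccccccaccba$c
  rot[2] = acabaccccccaccba$ca
  rot[3] = cabaccccccaccba$caa
  rot[4] = abaccccccaccba$caac
  rot[5] = baccccccaccba$caaca
  rot[6] = accccccaccba$caacab
  rot[7] = ccccccaccba$caacaba
  rot[8] = cccccaccba$caacabac
  rot[9] = ccccaccba$caacabacc
  rot[10] = cccaccba$caacabaccc
  rot[11] = ccaccba$caacabacccc
  rot[12] = caccba$caacabaccccc
  rot[13] = accba$caacabacccccc
  rot[14] = ccba$caacabacccccca
  rot[15] = cba$caacabaccccccac
  rot[16] = ba$caacabaccccccacc
  rot[17] = a$caacabaccccccaccb
  rot[18] = $caacabaccccccaccba
Sorted (with $ < everything):
  sorted[0] = $caacabaccccccaccba
  sorted[1] = a$caacabaccccccaccb
  sorted[2] = aacabaccccccaccba$c
  sorted[3] = abaccccccaccba$caac
  sorted[4] = acabaccccccaccba$ca
  sorted[5] = accba$caacabacccccc
  sorted[6] = accccccaccba$caacab
  sorted[7] = ba$caacabaccccccacc
  sorted[8] = baccccccaccba$caaca
  sorted[9] = caacabaccccccaccba$
  sorted[10] = cabaccccccaccba$caa
  sorted[11] = caccba$caacabaccccc
  sorted[12] = cba$caacabaccccccac
  sorted[13] = ccaccba$caacabacccc
  sorted[14] = ccba$caacabacccccca
  sorted[15] = cccaccba$caacabaccc
  sorted[16] = ccccaccba$caacabacc
  sorted[17] = cccccaccba$caacabac
  sorted[18] = ccccccaccba$caacaba
sorted[2] = aacabaccccccaccba$c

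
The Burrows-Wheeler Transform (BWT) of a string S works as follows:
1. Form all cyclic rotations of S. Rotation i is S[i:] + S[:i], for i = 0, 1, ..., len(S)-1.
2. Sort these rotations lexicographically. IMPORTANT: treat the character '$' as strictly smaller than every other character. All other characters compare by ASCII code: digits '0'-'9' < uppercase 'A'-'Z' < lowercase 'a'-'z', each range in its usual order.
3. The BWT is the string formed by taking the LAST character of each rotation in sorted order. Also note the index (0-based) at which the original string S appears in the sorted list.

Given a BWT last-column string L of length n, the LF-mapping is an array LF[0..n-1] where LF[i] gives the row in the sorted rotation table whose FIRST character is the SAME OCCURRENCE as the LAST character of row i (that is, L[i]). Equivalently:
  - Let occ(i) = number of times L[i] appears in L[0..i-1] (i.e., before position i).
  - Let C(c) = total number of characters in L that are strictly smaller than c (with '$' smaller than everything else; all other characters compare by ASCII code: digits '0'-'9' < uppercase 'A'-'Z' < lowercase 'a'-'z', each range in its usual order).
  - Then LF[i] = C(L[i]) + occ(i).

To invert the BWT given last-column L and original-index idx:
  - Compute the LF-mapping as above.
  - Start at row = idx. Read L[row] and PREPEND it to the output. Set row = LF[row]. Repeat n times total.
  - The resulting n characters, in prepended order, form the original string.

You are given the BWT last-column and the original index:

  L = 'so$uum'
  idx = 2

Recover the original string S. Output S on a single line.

LF mapping: 3 2 0 4 5 1
Walk LF starting at row 2, prepending L[row]:
  step 1: row=2, L[2]='$', prepend. Next row=LF[2]=0
  step 2: row=0, L[0]='s', prepend. Next row=LF[0]=3
  step 3: row=3, L[3]='u', prepend. Next row=LF[3]=4
  step 4: row=4, L[4]='u', prepend. Next row=LF[4]=5
  step 5: row=5, L[5]='m', prepend. Next row=LF[5]=1
  step 6: row=1, L[1]='o', prepend. Next row=LF[1]=2
Reversed output: omuus$

Answer: omuus$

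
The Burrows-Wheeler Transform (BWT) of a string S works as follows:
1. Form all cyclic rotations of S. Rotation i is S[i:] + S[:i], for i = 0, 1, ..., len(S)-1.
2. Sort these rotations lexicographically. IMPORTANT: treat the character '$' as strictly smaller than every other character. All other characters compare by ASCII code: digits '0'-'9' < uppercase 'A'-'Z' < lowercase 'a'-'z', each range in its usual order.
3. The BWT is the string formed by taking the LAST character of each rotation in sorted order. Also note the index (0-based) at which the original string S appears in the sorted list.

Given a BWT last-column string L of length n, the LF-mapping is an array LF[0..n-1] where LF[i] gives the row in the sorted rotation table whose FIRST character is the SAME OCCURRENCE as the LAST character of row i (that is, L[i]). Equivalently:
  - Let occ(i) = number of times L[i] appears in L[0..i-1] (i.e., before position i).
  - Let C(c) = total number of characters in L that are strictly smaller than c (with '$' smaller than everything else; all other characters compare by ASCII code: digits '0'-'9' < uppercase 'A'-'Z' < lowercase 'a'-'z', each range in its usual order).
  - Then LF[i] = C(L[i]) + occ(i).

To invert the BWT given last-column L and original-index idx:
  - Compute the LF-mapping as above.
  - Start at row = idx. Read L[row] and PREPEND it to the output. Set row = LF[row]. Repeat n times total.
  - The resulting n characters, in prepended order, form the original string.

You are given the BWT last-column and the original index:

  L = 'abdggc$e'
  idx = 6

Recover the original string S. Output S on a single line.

Answer: gcegdba$

Derivation:
LF mapping: 1 2 4 6 7 3 0 5
Walk LF starting at row 6, prepending L[row]:
  step 1: row=6, L[6]='$', prepend. Next row=LF[6]=0
  step 2: row=0, L[0]='a', prepend. Next row=LF[0]=1
  step 3: row=1, L[1]='b', prepend. Next row=LF[1]=2
  step 4: row=2, L[2]='d', prepend. Next row=LF[2]=4
  step 5: row=4, L[4]='g', prepend. Next row=LF[4]=7
  step 6: row=7, L[7]='e', prepend. Next row=LF[7]=5
  step 7: row=5, L[5]='c', prepend. Next row=LF[5]=3
  step 8: row=3, L[3]='g', prepend. Next row=LF[3]=6
Reversed output: gcegdba$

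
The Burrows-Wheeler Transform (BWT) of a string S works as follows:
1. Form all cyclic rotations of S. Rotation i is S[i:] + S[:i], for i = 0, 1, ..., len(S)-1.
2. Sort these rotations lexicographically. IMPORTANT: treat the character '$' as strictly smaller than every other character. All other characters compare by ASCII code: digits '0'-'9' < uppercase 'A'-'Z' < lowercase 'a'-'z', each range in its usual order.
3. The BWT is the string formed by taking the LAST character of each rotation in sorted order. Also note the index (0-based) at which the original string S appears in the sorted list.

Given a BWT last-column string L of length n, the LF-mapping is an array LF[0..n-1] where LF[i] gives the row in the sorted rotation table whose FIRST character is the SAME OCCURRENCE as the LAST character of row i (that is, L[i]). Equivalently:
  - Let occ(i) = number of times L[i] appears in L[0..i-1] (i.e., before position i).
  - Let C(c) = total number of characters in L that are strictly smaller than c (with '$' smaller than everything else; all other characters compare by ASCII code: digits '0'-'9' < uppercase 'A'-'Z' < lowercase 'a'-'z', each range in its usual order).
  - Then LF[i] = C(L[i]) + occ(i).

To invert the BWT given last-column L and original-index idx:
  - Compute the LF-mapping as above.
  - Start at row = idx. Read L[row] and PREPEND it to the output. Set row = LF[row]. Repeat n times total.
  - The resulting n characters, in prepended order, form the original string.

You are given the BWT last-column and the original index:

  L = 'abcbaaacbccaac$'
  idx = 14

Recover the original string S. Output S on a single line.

Answer: cccaaacbbaacba$

Derivation:
LF mapping: 1 7 10 8 2 3 4 11 9 12 13 5 6 14 0
Walk LF starting at row 14, prepending L[row]:
  step 1: row=14, L[14]='$', prepend. Next row=LF[14]=0
  step 2: row=0, L[0]='a', prepend. Next row=LF[0]=1
  step 3: row=1, L[1]='b', prepend. Next row=LF[1]=7
  step 4: row=7, L[7]='c', prepend. Next row=LF[7]=11
  step 5: row=11, L[11]='a', prepend. Next row=LF[11]=5
  step 6: row=5, L[5]='a', prepend. Next row=LF[5]=3
  step 7: row=3, L[3]='b', prepend. Next row=LF[3]=8
  step 8: row=8, L[8]='b', prepend. Next row=LF[8]=9
  step 9: row=9, L[9]='c', prepend. Next row=LF[9]=12
  step 10: row=12, L[12]='a', prepend. Next row=LF[12]=6
  step 11: row=6, L[6]='a', prepend. Next row=LF[6]=4
  step 12: row=4, L[4]='a', prepend. Next row=LF[4]=2
  step 13: row=2, L[2]='c', prepend. Next row=LF[2]=10
  step 14: row=10, L[10]='c', prepend. Next row=LF[10]=13
  step 15: row=13, L[13]='c', prepend. Next row=LF[13]=14
Reversed output: cccaaacbbaacba$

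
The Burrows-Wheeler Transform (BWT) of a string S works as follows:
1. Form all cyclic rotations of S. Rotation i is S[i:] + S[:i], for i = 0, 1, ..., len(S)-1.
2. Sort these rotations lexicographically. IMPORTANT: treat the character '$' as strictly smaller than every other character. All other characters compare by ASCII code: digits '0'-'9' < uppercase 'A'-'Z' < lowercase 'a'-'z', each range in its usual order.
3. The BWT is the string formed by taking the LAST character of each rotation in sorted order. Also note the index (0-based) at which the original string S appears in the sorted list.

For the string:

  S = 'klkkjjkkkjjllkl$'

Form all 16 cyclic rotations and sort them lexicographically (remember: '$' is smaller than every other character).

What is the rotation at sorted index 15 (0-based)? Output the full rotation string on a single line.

All 16 rotations (rotation i = S[i:]+S[:i]):
  rot[0] = klkkjjkkkjjllkl$
  rot[1] = lkkjjkkkjjllkl$k
  rot[2] = kkjjkkkjjllkl$kl
  rot[3] = kjjkkkjjllkl$klk
  rot[4] = jjkkkjjllkl$klkk
  rot[5] = jkkkjjllkl$klkkj
  rot[6] = kkkjjllkl$klkkjj
  rot[7] = kkjjllkl$klkkjjk
  rot[8] = kjjllkl$klkkjjkk
  rot[9] = jjllkl$klkkjjkkk
  rot[10] = jllkl$klkkjjkkkj
  rot[11] = llkl$klkkjjkkkjj
  rot[12] = lkl$klkkjjkkkjjl
  rot[13] = kl$klkkjjkkkjjll
  rot[14] = l$klkkjjkkkjjllk
  rot[15] = $klkkjjkkkjjllkl
Sorted (with $ < everything):
  sorted[0] = $klkkjjkkkjjllkl
  sorted[1] = jjkkkjjllkl$klkk
  sorted[2] = jjllkl$klkkjjkkk
  sorted[3] = jkkkjjllkl$klkkj
  sorted[4] = jllkl$klkkjjkkkj
  sorted[5] = kjjkkkjjllkl$klk
  sorted[6] = kjjllkl$klkkjjkk
  sorted[7] = kkjjkkkjjllkl$kl
  sorted[8] = kkjjllkl$klkkjjk
  sorted[9] = kkkjjllkl$klkkjj
  sorted[10] = kl$klkkjjkkkjjll
  sorted[11] = klkkjjkkkjjllkl$
  sorted[12] = l$klkkjjkkkjjllk
  sorted[13] = lkkjjkkkjjllkl$k
  sorted[14] = lkl$klkkjjkkkjjl
  sorted[15] = llkl$klkkjjkkkjj
sorted[15] = llkl$klkkjjkkkjj

Answer: llkl$klkkjjkkkjj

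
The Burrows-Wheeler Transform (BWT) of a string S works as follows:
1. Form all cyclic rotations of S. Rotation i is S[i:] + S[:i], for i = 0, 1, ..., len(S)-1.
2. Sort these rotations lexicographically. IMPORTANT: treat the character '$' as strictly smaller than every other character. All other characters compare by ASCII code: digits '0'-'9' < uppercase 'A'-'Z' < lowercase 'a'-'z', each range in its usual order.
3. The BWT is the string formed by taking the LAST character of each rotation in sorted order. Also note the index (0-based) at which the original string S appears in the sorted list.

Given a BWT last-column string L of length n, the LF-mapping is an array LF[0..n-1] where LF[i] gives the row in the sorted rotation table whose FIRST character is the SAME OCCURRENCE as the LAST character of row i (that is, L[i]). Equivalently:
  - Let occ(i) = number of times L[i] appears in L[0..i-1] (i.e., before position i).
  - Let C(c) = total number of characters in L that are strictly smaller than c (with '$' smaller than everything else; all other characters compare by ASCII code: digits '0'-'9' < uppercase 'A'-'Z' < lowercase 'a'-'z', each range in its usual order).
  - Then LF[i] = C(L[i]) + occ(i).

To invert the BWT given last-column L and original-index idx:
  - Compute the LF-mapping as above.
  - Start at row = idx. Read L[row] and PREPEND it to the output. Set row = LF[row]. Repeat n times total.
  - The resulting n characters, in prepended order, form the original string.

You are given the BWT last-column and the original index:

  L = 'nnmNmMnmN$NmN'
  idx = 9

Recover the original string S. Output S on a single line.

Answer: mnMNnmNNmmNn$

Derivation:
LF mapping: 10 11 6 2 7 1 12 8 3 0 4 9 5
Walk LF starting at row 9, prepending L[row]:
  step 1: row=9, L[9]='$', prepend. Next row=LF[9]=0
  step 2: row=0, L[0]='n', prepend. Next row=LF[0]=10
  step 3: row=10, L[10]='N', prepend. Next row=LF[10]=4
  step 4: row=4, L[4]='m', prepend. Next row=LF[4]=7
  step 5: row=7, L[7]='m', prepend. Next row=LF[7]=8
  step 6: row=8, L[8]='N', prepend. Next row=LF[8]=3
  step 7: row=3, L[3]='N', prepend. Next row=LF[3]=2
  step 8: row=2, L[2]='m', prepend. Next row=LF[2]=6
  step 9: row=6, L[6]='n', prepend. Next row=LF[6]=12
  step 10: row=12, L[12]='N', prepend. Next row=LF[12]=5
  step 11: row=5, L[5]='M', prepend. Next row=LF[5]=1
  step 12: row=1, L[1]='n', prepend. Next row=LF[1]=11
  step 13: row=11, L[11]='m', prepend. Next row=LF[11]=9
Reversed output: mnMNnmNNmmNn$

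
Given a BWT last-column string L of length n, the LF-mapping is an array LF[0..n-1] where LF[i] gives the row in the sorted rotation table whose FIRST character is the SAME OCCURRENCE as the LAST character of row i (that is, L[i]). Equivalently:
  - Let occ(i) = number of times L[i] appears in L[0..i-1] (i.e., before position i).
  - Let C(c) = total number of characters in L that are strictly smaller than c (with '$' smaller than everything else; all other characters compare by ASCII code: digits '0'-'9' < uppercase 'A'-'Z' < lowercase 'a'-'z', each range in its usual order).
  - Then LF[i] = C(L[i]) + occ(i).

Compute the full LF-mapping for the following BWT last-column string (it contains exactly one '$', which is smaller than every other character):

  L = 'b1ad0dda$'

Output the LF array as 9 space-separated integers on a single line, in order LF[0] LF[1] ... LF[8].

Char counts: '$':1, '0':1, '1':1, 'a':2, 'b':1, 'd':3
C (first-col start): C('$')=0, C('0')=1, C('1')=2, C('a')=3, C('b')=5, C('d')=6
L[0]='b': occ=0, LF[0]=C('b')+0=5+0=5
L[1]='1': occ=0, LF[1]=C('1')+0=2+0=2
L[2]='a': occ=0, LF[2]=C('a')+0=3+0=3
L[3]='d': occ=0, LF[3]=C('d')+0=6+0=6
L[4]='0': occ=0, LF[4]=C('0')+0=1+0=1
L[5]='d': occ=1, LF[5]=C('d')+1=6+1=7
L[6]='d': occ=2, LF[6]=C('d')+2=6+2=8
L[7]='a': occ=1, LF[7]=C('a')+1=3+1=4
L[8]='$': occ=0, LF[8]=C('$')+0=0+0=0

Answer: 5 2 3 6 1 7 8 4 0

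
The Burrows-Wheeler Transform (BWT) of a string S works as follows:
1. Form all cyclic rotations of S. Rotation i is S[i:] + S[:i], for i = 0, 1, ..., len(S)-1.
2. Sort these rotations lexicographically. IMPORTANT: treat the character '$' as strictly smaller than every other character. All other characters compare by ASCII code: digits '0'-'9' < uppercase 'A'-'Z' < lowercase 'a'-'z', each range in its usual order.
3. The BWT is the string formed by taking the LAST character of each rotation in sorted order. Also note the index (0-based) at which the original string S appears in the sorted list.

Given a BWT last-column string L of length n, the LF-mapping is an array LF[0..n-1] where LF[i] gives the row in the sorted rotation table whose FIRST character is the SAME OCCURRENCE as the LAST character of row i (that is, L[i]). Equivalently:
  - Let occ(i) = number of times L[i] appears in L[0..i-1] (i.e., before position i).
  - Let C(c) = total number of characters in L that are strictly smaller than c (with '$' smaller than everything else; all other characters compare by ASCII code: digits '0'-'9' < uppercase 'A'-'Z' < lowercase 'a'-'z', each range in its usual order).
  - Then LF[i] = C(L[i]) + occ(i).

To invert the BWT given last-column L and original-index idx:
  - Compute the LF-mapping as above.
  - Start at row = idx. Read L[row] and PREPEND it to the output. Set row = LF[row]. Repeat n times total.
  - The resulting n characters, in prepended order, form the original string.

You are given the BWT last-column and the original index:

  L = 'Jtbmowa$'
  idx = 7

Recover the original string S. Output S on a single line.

LF mapping: 1 6 3 4 5 7 2 0
Walk LF starting at row 7, prepending L[row]:
  step 1: row=7, L[7]='$', prepend. Next row=LF[7]=0
  step 2: row=0, L[0]='J', prepend. Next row=LF[0]=1
  step 3: row=1, L[1]='t', prepend. Next row=LF[1]=6
  step 4: row=6, L[6]='a', prepend. Next row=LF[6]=2
  step 5: row=2, L[2]='b', prepend. Next row=LF[2]=3
  step 6: row=3, L[3]='m', prepend. Next row=LF[3]=4
  step 7: row=4, L[4]='o', prepend. Next row=LF[4]=5
  step 8: row=5, L[5]='w', prepend. Next row=LF[5]=7
Reversed output: wombatJ$

Answer: wombatJ$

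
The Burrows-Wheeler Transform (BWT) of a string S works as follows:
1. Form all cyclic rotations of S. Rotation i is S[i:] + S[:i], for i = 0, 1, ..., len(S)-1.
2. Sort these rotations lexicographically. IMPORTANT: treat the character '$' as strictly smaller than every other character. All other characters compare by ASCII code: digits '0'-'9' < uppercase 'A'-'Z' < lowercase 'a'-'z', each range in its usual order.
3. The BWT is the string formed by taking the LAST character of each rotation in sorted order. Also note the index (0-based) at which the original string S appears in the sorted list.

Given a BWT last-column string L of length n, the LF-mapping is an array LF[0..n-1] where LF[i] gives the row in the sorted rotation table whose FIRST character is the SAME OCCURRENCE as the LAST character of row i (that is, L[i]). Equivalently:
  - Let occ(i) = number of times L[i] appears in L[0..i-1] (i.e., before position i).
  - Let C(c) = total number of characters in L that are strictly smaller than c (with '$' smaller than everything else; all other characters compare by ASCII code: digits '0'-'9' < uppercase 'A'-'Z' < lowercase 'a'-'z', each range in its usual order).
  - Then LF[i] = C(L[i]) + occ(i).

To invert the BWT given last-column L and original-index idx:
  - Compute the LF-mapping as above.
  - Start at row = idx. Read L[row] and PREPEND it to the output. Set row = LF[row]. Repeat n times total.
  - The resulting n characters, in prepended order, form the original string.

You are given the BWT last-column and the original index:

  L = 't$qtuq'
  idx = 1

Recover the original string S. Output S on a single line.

Answer: qqutt$

Derivation:
LF mapping: 3 0 1 4 5 2
Walk LF starting at row 1, prepending L[row]:
  step 1: row=1, L[1]='$', prepend. Next row=LF[1]=0
  step 2: row=0, L[0]='t', prepend. Next row=LF[0]=3
  step 3: row=3, L[3]='t', prepend. Next row=LF[3]=4
  step 4: row=4, L[4]='u', prepend. Next row=LF[4]=5
  step 5: row=5, L[5]='q', prepend. Next row=LF[5]=2
  step 6: row=2, L[2]='q', prepend. Next row=LF[2]=1
Reversed output: qqutt$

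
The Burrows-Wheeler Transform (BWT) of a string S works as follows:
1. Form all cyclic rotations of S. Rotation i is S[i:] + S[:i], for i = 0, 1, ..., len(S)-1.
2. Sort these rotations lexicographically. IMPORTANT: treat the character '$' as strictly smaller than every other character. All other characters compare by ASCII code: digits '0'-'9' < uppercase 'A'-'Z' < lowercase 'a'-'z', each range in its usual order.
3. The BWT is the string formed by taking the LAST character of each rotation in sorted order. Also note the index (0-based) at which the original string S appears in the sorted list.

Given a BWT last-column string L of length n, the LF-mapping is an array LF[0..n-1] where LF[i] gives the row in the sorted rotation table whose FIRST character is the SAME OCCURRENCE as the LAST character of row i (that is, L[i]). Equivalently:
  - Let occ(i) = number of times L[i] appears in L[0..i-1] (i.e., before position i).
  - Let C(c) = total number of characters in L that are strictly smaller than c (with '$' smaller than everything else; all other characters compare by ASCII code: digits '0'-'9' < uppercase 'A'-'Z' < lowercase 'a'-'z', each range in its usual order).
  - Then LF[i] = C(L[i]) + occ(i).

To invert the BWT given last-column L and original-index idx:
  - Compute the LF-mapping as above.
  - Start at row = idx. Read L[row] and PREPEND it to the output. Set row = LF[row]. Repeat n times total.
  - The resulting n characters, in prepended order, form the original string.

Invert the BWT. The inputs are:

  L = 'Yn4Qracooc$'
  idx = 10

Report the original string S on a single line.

Answer: raccoon4QY$

Derivation:
LF mapping: 3 7 1 2 10 4 5 8 9 6 0
Walk LF starting at row 10, prepending L[row]:
  step 1: row=10, L[10]='$', prepend. Next row=LF[10]=0
  step 2: row=0, L[0]='Y', prepend. Next row=LF[0]=3
  step 3: row=3, L[3]='Q', prepend. Next row=LF[3]=2
  step 4: row=2, L[2]='4', prepend. Next row=LF[2]=1
  step 5: row=1, L[1]='n', prepend. Next row=LF[1]=7
  step 6: row=7, L[7]='o', prepend. Next row=LF[7]=8
  step 7: row=8, L[8]='o', prepend. Next row=LF[8]=9
  step 8: row=9, L[9]='c', prepend. Next row=LF[9]=6
  step 9: row=6, L[6]='c', prepend. Next row=LF[6]=5
  step 10: row=5, L[5]='a', prepend. Next row=LF[5]=4
  step 11: row=4, L[4]='r', prepend. Next row=LF[4]=10
Reversed output: raccoon4QY$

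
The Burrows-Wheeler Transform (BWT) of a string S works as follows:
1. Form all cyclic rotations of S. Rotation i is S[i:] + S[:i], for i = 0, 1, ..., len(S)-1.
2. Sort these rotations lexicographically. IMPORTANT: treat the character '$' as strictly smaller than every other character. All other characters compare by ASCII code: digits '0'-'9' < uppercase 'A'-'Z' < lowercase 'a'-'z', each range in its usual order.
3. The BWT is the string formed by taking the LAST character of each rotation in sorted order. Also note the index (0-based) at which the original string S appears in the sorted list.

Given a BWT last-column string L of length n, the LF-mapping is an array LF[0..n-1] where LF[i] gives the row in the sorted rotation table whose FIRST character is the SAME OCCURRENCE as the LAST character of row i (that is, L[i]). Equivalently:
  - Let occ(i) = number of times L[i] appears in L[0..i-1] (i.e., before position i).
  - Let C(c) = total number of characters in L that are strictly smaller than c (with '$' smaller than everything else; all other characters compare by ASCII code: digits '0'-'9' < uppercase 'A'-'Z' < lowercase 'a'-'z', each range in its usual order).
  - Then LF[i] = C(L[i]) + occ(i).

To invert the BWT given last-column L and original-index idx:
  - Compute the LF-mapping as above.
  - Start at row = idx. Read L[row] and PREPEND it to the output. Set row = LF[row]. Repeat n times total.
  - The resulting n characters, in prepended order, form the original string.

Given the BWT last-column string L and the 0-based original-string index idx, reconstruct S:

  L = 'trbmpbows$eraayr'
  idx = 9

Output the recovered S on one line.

Answer: raspberrywombat$

Derivation:
LF mapping: 13 9 3 6 8 4 7 14 12 0 5 10 1 2 15 11
Walk LF starting at row 9, prepending L[row]:
  step 1: row=9, L[9]='$', prepend. Next row=LF[9]=0
  step 2: row=0, L[0]='t', prepend. Next row=LF[0]=13
  step 3: row=13, L[13]='a', prepend. Next row=LF[13]=2
  step 4: row=2, L[2]='b', prepend. Next row=LF[2]=3
  step 5: row=3, L[3]='m', prepend. Next row=LF[3]=6
  step 6: row=6, L[6]='o', prepend. Next row=LF[6]=7
  step 7: row=7, L[7]='w', prepend. Next row=LF[7]=14
  step 8: row=14, L[14]='y', prepend. Next row=LF[14]=15
  step 9: row=15, L[15]='r', prepend. Next row=LF[15]=11
  step 10: row=11, L[11]='r', prepend. Next row=LF[11]=10
  step 11: row=10, L[10]='e', prepend. Next row=LF[10]=5
  step 12: row=5, L[5]='b', prepend. Next row=LF[5]=4
  step 13: row=4, L[4]='p', prepend. Next row=LF[4]=8
  step 14: row=8, L[8]='s', prepend. Next row=LF[8]=12
  step 15: row=12, L[12]='a', prepend. Next row=LF[12]=1
  step 16: row=1, L[1]='r', prepend. Next row=LF[1]=9
Reversed output: raspberrywombat$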